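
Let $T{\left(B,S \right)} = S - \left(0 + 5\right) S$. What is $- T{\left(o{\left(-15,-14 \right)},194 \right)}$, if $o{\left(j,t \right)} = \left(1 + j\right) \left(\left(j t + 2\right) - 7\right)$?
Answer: $776$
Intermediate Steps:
$o{\left(j,t \right)} = \left(1 + j\right) \left(-5 + j t\right)$ ($o{\left(j,t \right)} = \left(1 + j\right) \left(\left(2 + j t\right) - 7\right) = \left(1 + j\right) \left(-5 + j t\right)$)
$T{\left(B,S \right)} = - 4 S$ ($T{\left(B,S \right)} = S - 5 S = - 4 S$)
$- T{\left(o{\left(-15,-14 \right)},194 \right)} = - \left(-4\right) 194 = \left(-1\right) \left(-776\right) = 776$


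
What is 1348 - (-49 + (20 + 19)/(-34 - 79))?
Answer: 157900/113 ≈ 1397.3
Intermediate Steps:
1348 - (-49 + (20 + 19)/(-34 - 79)) = 1348 - (-49 + 39/(-113)) = 1348 - (-49 + 39*(-1/113)) = 1348 - (-49 - 39/113) = 1348 - 1*(-5576/113) = 1348 + 5576/113 = 157900/113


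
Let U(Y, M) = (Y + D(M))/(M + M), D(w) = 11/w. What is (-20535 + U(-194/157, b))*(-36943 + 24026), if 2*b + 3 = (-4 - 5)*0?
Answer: 374746957723/1413 ≈ 2.6521e+8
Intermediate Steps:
b = -3/2 (b = -3/2 + ((-4 - 5)*0)/2 = -3/2 + (-9*0)/2 = -3/2 + (1/2)*0 = -3/2 + 0 = -3/2 ≈ -1.5000)
U(Y, M) = (Y + 11/M)/(2*M) (U(Y, M) = (Y + 11/M)/(M + M) = (Y + 11/M)/((2*M)) = (Y + 11/M)*(1/(2*M)) = (Y + 11/M)/(2*M))
(-20535 + U(-194/157, b))*(-36943 + 24026) = (-20535 + (11 - (-291)/157)/(2*(-3/2)**2))*(-36943 + 24026) = (-20535 + (1/2)*(4/9)*(11 - (-291)/157))*(-12917) = (-20535 + (1/2)*(4/9)*(11 - 3/2*(-194/157)))*(-12917) = (-20535 + (1/2)*(4/9)*(11 + 291/157))*(-12917) = (-20535 + (1/2)*(4/9)*(2018/157))*(-12917) = (-20535 + 4036/1413)*(-12917) = -29011919/1413*(-12917) = 374746957723/1413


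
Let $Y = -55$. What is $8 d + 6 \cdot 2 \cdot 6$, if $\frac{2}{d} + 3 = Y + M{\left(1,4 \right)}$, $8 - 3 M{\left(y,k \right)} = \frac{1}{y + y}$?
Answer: $\frac{7960}{111} \approx 71.712$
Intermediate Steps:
$M{\left(y,k \right)} = \frac{8}{3} - \frac{1}{6 y}$ ($M{\left(y,k \right)} = \frac{8}{3} - \frac{1}{3 \left(y + y\right)} = \frac{8}{3} - \frac{1}{3 \cdot 2 y} = \frac{8}{3} - \frac{\frac{1}{2} \frac{1}{y}}{3} = \frac{8}{3} - \frac{1}{6 y}$)
$d = - \frac{4}{111}$ ($d = \frac{2}{-3 - \left(55 - \frac{-1 + 16 \cdot 1}{6 \cdot 1}\right)} = \frac{2}{-3 - \left(55 - \frac{-1 + 16}{6}\right)} = \frac{2}{-3 - \left(55 - \frac{5}{2}\right)} = \frac{2}{-3 + \left(-55 + \frac{5}{2}\right)} = \frac{2}{-3 - \frac{105}{2}} = \frac{2}{- \frac{111}{2}} = 2 \left(- \frac{2}{111}\right) = - \frac{4}{111} \approx -0.036036$)
$8 d + 6 \cdot 2 \cdot 6 = 8 \left(- \frac{4}{111}\right) + 6 \cdot 2 \cdot 6 = - \frac{32}{111} + 6 \cdot 12 = - \frac{32}{111} + 72 = \frac{7960}{111}$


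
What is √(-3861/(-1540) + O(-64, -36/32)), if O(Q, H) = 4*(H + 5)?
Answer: √88235/70 ≈ 4.2435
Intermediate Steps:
O(Q, H) = 20 + 4*H (O(Q, H) = 4*(5 + H) = 20 + 4*H)
√(-3861/(-1540) + O(-64, -36/32)) = √(-3861/(-1540) + (20 + 4*(-36/32))) = √(-3861*(-1/1540) + (20 + 4*(-36*1/32))) = √(351/140 + (20 + 4*(-9/8))) = √(351/140 + (20 - 9/2)) = √(351/140 + 31/2) = √(2521/140) = √88235/70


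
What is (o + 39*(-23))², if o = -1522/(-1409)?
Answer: 1593530047201/1985281 ≈ 8.0267e+5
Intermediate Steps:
o = 1522/1409 (o = -1522*(-1/1409) = 1522/1409 ≈ 1.0802)
(o + 39*(-23))² = (1522/1409 + 39*(-23))² = (1522/1409 - 897)² = (-1262351/1409)² = 1593530047201/1985281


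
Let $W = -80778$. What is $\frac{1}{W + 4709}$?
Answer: $- \frac{1}{76069} \approx -1.3146 \cdot 10^{-5}$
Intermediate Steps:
$\frac{1}{W + 4709} = \frac{1}{-80778 + 4709} = \frac{1}{-76069} = - \frac{1}{76069}$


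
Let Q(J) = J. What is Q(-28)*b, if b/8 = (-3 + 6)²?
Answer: -2016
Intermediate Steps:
b = 72 (b = 8*(-3 + 6)² = 8*3² = 8*9 = 72)
Q(-28)*b = -28*72 = -2016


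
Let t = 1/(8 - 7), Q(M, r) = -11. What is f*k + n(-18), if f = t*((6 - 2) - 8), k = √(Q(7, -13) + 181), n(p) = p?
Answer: -18 - 4*√170 ≈ -70.154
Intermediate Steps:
t = 1 (t = 1/1 = 1)
k = √170 (k = √(-11 + 181) = √170 ≈ 13.038)
f = -4 (f = 1*((6 - 2) - 8) = 1*(4 - 8) = 1*(-4) = -4)
f*k + n(-18) = -4*√170 - 18 = -18 - 4*√170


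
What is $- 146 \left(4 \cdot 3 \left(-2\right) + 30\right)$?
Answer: $-876$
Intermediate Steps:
$- 146 \left(4 \cdot 3 \left(-2\right) + 30\right) = - 146 \left(12 \left(-2\right) + 30\right) = - 146 \left(-24 + 30\right) = \left(-146\right) 6 = -876$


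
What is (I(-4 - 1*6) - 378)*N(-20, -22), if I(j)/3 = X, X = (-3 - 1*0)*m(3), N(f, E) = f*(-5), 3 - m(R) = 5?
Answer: -36000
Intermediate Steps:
m(R) = -2 (m(R) = 3 - 1*5 = 3 - 5 = -2)
N(f, E) = -5*f
X = 6 (X = (-3 - 1*0)*(-2) = (-3 + 0)*(-2) = -3*(-2) = 6)
I(j) = 18 (I(j) = 3*6 = 18)
(I(-4 - 1*6) - 378)*N(-20, -22) = (18 - 378)*(-5*(-20)) = -360*100 = -36000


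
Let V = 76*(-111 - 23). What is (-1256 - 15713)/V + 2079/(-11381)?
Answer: 9050087/6100216 ≈ 1.4836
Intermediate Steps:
V = -10184 (V = 76*(-134) = -10184)
(-1256 - 15713)/V + 2079/(-11381) = (-1256 - 15713)/(-10184) + 2079/(-11381) = -16969*(-1/10184) + 2079*(-1/11381) = 16969/10184 - 2079/11381 = 9050087/6100216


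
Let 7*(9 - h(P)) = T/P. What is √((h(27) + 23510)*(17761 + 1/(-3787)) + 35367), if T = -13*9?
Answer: √5991355216167807/3787 ≈ 20439.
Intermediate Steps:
T = -117
h(P) = 9 + 117/(7*P) (h(P) = 9 - (-117)/(7*P) = 9 + 117/(7*P))
√((h(27) + 23510)*(17761 + 1/(-3787)) + 35367) = √(((9 + (117/7)/27) + 23510)*(17761 + 1/(-3787)) + 35367) = √(((9 + (117/7)*(1/27)) + 23510)*(17761 - 1/3787) + 35367) = √(((9 + 13/21) + 23510)*(67260906/3787) + 35367) = √((202/21 + 23510)*(67260906/3787) + 35367) = √((493912/21)*(67260906/3787) + 35367) = √(11073656201424/26509 + 35367) = √(11074593745227/26509) = √5991355216167807/3787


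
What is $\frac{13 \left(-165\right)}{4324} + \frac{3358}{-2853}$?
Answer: $- \frac{20639677}{12336372} \approx -1.6731$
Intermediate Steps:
$\frac{13 \left(-165\right)}{4324} + \frac{3358}{-2853} = \left(-2145\right) \frac{1}{4324} + 3358 \left(- \frac{1}{2853}\right) = - \frac{2145}{4324} - \frac{3358}{2853} = - \frac{20639677}{12336372}$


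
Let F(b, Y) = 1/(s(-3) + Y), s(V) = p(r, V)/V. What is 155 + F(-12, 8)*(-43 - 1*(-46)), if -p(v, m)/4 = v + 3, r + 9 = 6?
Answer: 1243/8 ≈ 155.38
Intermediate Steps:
r = -3 (r = -9 + 6 = -3)
p(v, m) = -12 - 4*v (p(v, m) = -4*(v + 3) = -4*(3 + v) = -12 - 4*v)
s(V) = 0 (s(V) = (-12 - 4*(-3))/V = (-12 + 12)/V = 0/V = 0)
F(b, Y) = 1/Y (F(b, Y) = 1/(0 + Y) = 1/Y)
155 + F(-12, 8)*(-43 - 1*(-46)) = 155 + (-43 - 1*(-46))/8 = 155 + (-43 + 46)/8 = 155 + (⅛)*3 = 155 + 3/8 = 1243/8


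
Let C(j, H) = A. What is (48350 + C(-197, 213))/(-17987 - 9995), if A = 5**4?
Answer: -48975/27982 ≈ -1.7502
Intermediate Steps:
A = 625
C(j, H) = 625
(48350 + C(-197, 213))/(-17987 - 9995) = (48350 + 625)/(-17987 - 9995) = 48975/(-27982) = 48975*(-1/27982) = -48975/27982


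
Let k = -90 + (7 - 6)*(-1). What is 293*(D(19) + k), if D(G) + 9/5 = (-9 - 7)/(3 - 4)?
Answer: -112512/5 ≈ -22502.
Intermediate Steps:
D(G) = 71/5 (D(G) = -9/5 + (-9 - 7)/(3 - 4) = -9/5 - 16/(-1) = -9/5 - 16*(-1) = -9/5 + 16 = 71/5)
k = -91 (k = -90 + 1*(-1) = -90 - 1 = -91)
293*(D(19) + k) = 293*(71/5 - 91) = 293*(-384/5) = -112512/5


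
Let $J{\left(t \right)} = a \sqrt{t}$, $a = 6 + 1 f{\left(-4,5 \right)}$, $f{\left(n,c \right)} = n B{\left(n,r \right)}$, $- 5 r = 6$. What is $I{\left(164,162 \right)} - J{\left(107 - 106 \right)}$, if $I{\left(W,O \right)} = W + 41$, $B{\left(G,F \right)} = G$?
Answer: $183$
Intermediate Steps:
$r = - \frac{6}{5}$ ($r = \left(- \frac{1}{5}\right) 6 = - \frac{6}{5} \approx -1.2$)
$f{\left(n,c \right)} = n^{2}$ ($f{\left(n,c \right)} = n n = n^{2}$)
$a = 22$ ($a = 6 + 1 \left(-4\right)^{2} = 6 + 1 \cdot 16 = 6 + 16 = 22$)
$J{\left(t \right)} = 22 \sqrt{t}$
$I{\left(W,O \right)} = 41 + W$
$I{\left(164,162 \right)} - J{\left(107 - 106 \right)} = \left(41 + 164\right) - 22 \sqrt{107 - 106} = 205 - 22 \sqrt{1} = 205 - 22 \cdot 1 = 205 - 22 = 183$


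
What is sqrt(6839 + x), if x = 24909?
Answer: 2*sqrt(7937) ≈ 178.18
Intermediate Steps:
sqrt(6839 + x) = sqrt(6839 + 24909) = sqrt(31748) = 2*sqrt(7937)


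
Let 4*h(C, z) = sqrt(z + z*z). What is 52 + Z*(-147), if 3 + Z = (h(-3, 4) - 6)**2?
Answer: -19931/4 + 882*sqrt(5) ≈ -3010.5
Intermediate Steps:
h(C, z) = sqrt(z + z**2)/4 (h(C, z) = sqrt(z + z*z)/4 = sqrt(z + z**2)/4)
Z = -3 + (-6 + sqrt(5)/2)**2 (Z = -3 + (sqrt(4*(1 + 4))/4 - 6)**2 = -3 + (sqrt(4*5)/4 - 6)**2 = -3 + (sqrt(20)/4 - 6)**2 = -3 + ((2*sqrt(5))/4 - 6)**2 = -3 + (sqrt(5)/2 - 6)**2 = -3 + (-6 + sqrt(5)/2)**2 ≈ 20.834)
52 + Z*(-147) = 52 + (137/4 - 6*sqrt(5))*(-147) = 52 + (-20139/4 + 882*sqrt(5)) = -19931/4 + 882*sqrt(5)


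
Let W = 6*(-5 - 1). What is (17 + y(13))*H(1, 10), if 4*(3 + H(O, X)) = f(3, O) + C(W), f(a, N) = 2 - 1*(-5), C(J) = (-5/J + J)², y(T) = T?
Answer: 8301005/864 ≈ 9607.6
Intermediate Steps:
W = -36 (W = 6*(-6) = -36)
C(J) = (J - 5/J)²
f(a, N) = 7 (f(a, N) = 2 + 5 = 7)
H(O, X) = 1660201/5184 (H(O, X) = -3 + (7 + (-5 + (-36)²)²/(-36)²)/4 = -3 + (7 + (-5 + 1296)²/1296)/4 = -3 + (7 + (1/1296)*1291²)/4 = -3 + (7 + (1/1296)*1666681)/4 = -3 + (7 + 1666681/1296)/4 = -3 + (¼)*(1675753/1296) = -3 + 1675753/5184 = 1660201/5184)
(17 + y(13))*H(1, 10) = (17 + 13)*(1660201/5184) = 30*(1660201/5184) = 8301005/864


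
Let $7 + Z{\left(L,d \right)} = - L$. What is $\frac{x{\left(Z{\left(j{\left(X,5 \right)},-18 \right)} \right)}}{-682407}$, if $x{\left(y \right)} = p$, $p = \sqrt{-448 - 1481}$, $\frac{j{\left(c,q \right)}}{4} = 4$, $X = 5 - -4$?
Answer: $- \frac{i \sqrt{1929}}{682407} \approx - 6.4361 \cdot 10^{-5} i$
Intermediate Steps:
$X = 9$ ($X = 5 + 4 = 9$)
$j{\left(c,q \right)} = 16$ ($j{\left(c,q \right)} = 4 \cdot 4 = 16$)
$Z{\left(L,d \right)} = -7 - L$
$p = i \sqrt{1929}$ ($p = \sqrt{-1929} = i \sqrt{1929} \approx 43.92 i$)
$x{\left(y \right)} = i \sqrt{1929}$
$\frac{x{\left(Z{\left(j{\left(X,5 \right)},-18 \right)} \right)}}{-682407} = \frac{i \sqrt{1929}}{-682407} = i \sqrt{1929} \left(- \frac{1}{682407}\right) = - \frac{i \sqrt{1929}}{682407}$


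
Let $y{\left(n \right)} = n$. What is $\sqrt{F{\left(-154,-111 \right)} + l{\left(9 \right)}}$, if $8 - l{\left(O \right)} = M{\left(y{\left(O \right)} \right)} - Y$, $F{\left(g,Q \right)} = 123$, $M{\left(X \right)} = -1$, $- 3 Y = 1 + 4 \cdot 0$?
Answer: $\frac{\sqrt{1185}}{3} \approx 11.475$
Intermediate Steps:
$Y = - \frac{1}{3}$ ($Y = - \frac{1 + 4 \cdot 0}{3} = - \frac{1 + 0}{3} = \left(- \frac{1}{3}\right) 1 = - \frac{1}{3} \approx -0.33333$)
$l{\left(O \right)} = \frac{26}{3}$ ($l{\left(O \right)} = 8 - \left(-1 - - \frac{1}{3}\right) = 8 - \left(-1 + \frac{1}{3}\right) = 8 - - \frac{2}{3} = 8 + \frac{2}{3} = \frac{26}{3}$)
$\sqrt{F{\left(-154,-111 \right)} + l{\left(9 \right)}} = \sqrt{123 + \frac{26}{3}} = \sqrt{\frac{395}{3}} = \frac{\sqrt{1185}}{3}$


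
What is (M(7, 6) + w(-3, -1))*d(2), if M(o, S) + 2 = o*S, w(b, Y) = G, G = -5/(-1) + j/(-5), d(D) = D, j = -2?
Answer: 454/5 ≈ 90.800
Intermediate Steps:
G = 27/5 (G = -5/(-1) - 2/(-5) = -5*(-1) - 2*(-⅕) = 5 + ⅖ = 27/5 ≈ 5.4000)
w(b, Y) = 27/5
M(o, S) = -2 + S*o (M(o, S) = -2 + o*S = -2 + S*o)
(M(7, 6) + w(-3, -1))*d(2) = ((-2 + 6*7) + 27/5)*2 = ((-2 + 42) + 27/5)*2 = (40 + 27/5)*2 = (227/5)*2 = 454/5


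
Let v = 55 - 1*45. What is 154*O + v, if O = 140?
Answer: 21570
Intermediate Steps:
v = 10 (v = 55 - 45 = 10)
154*O + v = 154*140 + 10 = 21560 + 10 = 21570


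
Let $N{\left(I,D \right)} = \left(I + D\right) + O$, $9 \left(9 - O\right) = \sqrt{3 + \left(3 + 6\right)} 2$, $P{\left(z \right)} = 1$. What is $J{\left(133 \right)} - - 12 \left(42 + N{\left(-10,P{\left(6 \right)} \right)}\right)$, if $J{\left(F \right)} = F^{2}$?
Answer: $18193 - \frac{16 \sqrt{3}}{3} \approx 18184.0$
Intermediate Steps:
$O = 9 - \frac{4 \sqrt{3}}{9}$ ($O = 9 - \frac{\sqrt{3 + \left(3 + 6\right)} 2}{9} = 9 - \frac{\sqrt{3 + 9} \cdot 2}{9} = 9 - \frac{\sqrt{12} \cdot 2}{9} = 9 - \frac{2 \sqrt{3} \cdot 2}{9} = 9 - \frac{4 \sqrt{3}}{9} \approx 8.2302$)
$N{\left(I,D \right)} = 9 + D + I - \frac{4 \sqrt{3}}{9}$ ($N{\left(I,D \right)} = \left(I + D\right) + \left(9 - \frac{4 \sqrt{3}}{9}\right) = \left(D + I\right) + \left(9 - \frac{4 \sqrt{3}}{9}\right) = 9 + D + I - \frac{4 \sqrt{3}}{9}$)
$J{\left(133 \right)} - - 12 \left(42 + N{\left(-10,P{\left(6 \right)} \right)}\right) = 133^{2} - - 12 \left(42 + \left(9 + 1 - 10 - \frac{4 \sqrt{3}}{9}\right)\right) = 17689 - - 12 \left(42 - \frac{4 \sqrt{3}}{9}\right) = 17689 - \left(-504 + \frac{16 \sqrt{3}}{3}\right) = 17689 + \left(504 - \frac{16 \sqrt{3}}{3}\right) = 18193 - \frac{16 \sqrt{3}}{3}$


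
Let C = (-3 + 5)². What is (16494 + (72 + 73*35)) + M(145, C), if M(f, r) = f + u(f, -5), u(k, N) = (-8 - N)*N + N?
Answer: 19276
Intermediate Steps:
u(k, N) = N + N*(-8 - N) (u(k, N) = N*(-8 - N) + N = N + N*(-8 - N))
C = 4 (C = 2² = 4)
M(f, r) = 10 + f (M(f, r) = f - 1*(-5)*(7 - 5) = f - 1*(-5)*2 = f + 10 = 10 + f)
(16494 + (72 + 73*35)) + M(145, C) = (16494 + (72 + 73*35)) + (10 + 145) = (16494 + (72 + 2555)) + 155 = (16494 + 2627) + 155 = 19121 + 155 = 19276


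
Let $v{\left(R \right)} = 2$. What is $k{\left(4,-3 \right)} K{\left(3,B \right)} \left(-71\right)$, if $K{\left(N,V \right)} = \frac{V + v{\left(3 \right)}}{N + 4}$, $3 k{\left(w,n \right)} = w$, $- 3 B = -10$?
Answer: $- \frac{4544}{63} \approx -72.127$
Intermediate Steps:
$B = \frac{10}{3}$ ($B = \left(- \frac{1}{3}\right) \left(-10\right) = \frac{10}{3} \approx 3.3333$)
$k{\left(w,n \right)} = \frac{w}{3}$
$K{\left(N,V \right)} = \frac{2 + V}{4 + N}$ ($K{\left(N,V \right)} = \frac{V + 2}{N + 4} = \frac{2 + V}{4 + N}$)
$k{\left(4,-3 \right)} K{\left(3,B \right)} \left(-71\right) = \frac{1}{3} \cdot 4 \frac{2 + \frac{10}{3}}{4 + 3} \left(-71\right) = \frac{4 \cdot \frac{1}{7} \cdot \frac{16}{3}}{3} \left(-71\right) = \frac{4}{3} \cdot \frac{16}{21} \left(-71\right) = \frac{64}{63} \left(-71\right) = - \frac{4544}{63}$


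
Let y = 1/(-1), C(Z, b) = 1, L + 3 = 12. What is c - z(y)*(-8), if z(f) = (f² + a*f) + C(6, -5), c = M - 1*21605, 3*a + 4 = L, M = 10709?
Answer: -32680/3 ≈ -10893.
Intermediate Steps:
L = 9 (L = -3 + 12 = 9)
a = 5/3 (a = -4/3 + (⅓)*9 = -4/3 + 3 = 5/3 ≈ 1.6667)
c = -10896 (c = 10709 - 1*21605 = 10709 - 21605 = -10896)
y = -1
z(f) = 1 + f² + 5*f/3 (z(f) = (f² + 5*f/3) + 1 = 1 + f² + 5*f/3)
c - z(y)*(-8) = -10896 - (1 + (-1)² + (5/3)*(-1))*(-8) = -10896 - (1 + 1 - 5/3)*(-8) = -10896 - (-8)/3 = -10896 - 1*(-8/3) = -10896 + 8/3 = -32680/3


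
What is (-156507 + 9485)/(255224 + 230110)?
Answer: -73511/242667 ≈ -0.30293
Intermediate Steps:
(-156507 + 9485)/(255224 + 230110) = -147022/485334 = -147022*1/485334 = -73511/242667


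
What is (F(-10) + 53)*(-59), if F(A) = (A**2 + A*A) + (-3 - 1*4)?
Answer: -14514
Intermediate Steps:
F(A) = -7 + 2*A**2 (F(A) = (A**2 + A**2) + (-3 - 4) = 2*A**2 - 7 = -7 + 2*A**2)
(F(-10) + 53)*(-59) = ((-7 + 2*(-10)**2) + 53)*(-59) = ((-7 + 2*100) + 53)*(-59) = ((-7 + 200) + 53)*(-59) = (193 + 53)*(-59) = 246*(-59) = -14514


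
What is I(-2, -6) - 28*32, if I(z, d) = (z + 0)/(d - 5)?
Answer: -9854/11 ≈ -895.82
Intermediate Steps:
I(z, d) = z/(-5 + d)
I(-2, -6) - 28*32 = -2/(-5 - 6) - 28*32 = -2/(-11) - 896 = -2*(-1/11) - 896 = 2/11 - 896 = -9854/11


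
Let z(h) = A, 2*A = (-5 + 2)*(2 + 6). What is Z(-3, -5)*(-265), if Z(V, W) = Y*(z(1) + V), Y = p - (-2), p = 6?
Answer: 31800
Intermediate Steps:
Y = 8 (Y = 6 - (-2) = 6 - 1*(-2) = 6 + 2 = 8)
A = -12 (A = ((-5 + 2)*(2 + 6))/2 = (-3*8)/2 = (½)*(-24) = -12)
z(h) = -12
Z(V, W) = -96 + 8*V (Z(V, W) = 8*(-12 + V) = -96 + 8*V)
Z(-3, -5)*(-265) = (-96 + 8*(-3))*(-265) = (-96 - 24)*(-265) = -120*(-265) = 31800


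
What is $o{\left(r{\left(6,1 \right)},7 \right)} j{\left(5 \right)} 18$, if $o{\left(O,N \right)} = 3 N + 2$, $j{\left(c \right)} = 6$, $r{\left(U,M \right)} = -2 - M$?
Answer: $2484$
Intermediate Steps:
$o{\left(O,N \right)} = 2 + 3 N$
$o{\left(r{\left(6,1 \right)},7 \right)} j{\left(5 \right)} 18 = \left(2 + 3 \cdot 7\right) 6 \cdot 18 = \left(2 + 21\right) 6 \cdot 18 = 23 \cdot 6 \cdot 18 = 138 \cdot 18 = 2484$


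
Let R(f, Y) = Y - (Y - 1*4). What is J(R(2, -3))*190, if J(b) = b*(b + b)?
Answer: 6080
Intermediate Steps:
R(f, Y) = 4 (R(f, Y) = Y - (Y - 4) = Y - (-4 + Y) = Y + (4 - Y) = 4)
J(b) = 2*b² (J(b) = b*(2*b) = 2*b²)
J(R(2, -3))*190 = (2*4²)*190 = (2*16)*190 = 32*190 = 6080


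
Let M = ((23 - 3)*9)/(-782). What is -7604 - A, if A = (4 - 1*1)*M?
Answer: -2972894/391 ≈ -7603.3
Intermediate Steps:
M = -90/391 (M = (20*9)*(-1/782) = 180*(-1/782) = -90/391 ≈ -0.23018)
A = -270/391 (A = (4 - 1*1)*(-90/391) = (4 - 1)*(-90/391) = 3*(-90/391) = -270/391 ≈ -0.69054)
-7604 - A = -7604 - 1*(-270/391) = -7604 + 270/391 = -2972894/391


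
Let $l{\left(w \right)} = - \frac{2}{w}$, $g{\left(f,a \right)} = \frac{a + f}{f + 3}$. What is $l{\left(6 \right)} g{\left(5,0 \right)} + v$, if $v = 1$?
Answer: $\frac{19}{24} \approx 0.79167$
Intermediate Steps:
$g{\left(f,a \right)} = \frac{a + f}{3 + f}$
$l{\left(6 \right)} g{\left(5,0 \right)} + v = - \frac{2}{6} \frac{0 + 5}{3 + 5} + 1 = \left(-2\right) \frac{1}{6} \cdot \frac{1}{8} \cdot 5 + 1 = - \frac{\frac{1}{8} \cdot 5}{3} + 1 = \left(- \frac{1}{3}\right) \frac{5}{8} + 1 = - \frac{5}{24} + 1 = \frac{19}{24}$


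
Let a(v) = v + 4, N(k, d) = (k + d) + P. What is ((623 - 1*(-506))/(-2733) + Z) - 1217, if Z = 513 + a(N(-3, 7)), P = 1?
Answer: -1900564/2733 ≈ -695.41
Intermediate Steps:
N(k, d) = 1 + d + k (N(k, d) = (k + d) + 1 = (d + k) + 1 = 1 + d + k)
a(v) = 4 + v
Z = 522 (Z = 513 + (4 + (1 + 7 - 3)) = 513 + (4 + 5) = 513 + 9 = 522)
((623 - 1*(-506))/(-2733) + Z) - 1217 = ((623 - 1*(-506))/(-2733) + 522) - 1217 = ((623 + 506)*(-1/2733) + 522) - 1217 = (1129*(-1/2733) + 522) - 1217 = (-1129/2733 + 522) - 1217 = 1425497/2733 - 1217 = -1900564/2733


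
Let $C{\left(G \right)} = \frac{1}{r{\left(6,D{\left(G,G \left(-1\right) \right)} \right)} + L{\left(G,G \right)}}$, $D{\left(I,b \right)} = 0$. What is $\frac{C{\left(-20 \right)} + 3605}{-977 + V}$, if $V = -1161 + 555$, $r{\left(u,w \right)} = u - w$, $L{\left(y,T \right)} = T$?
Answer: $- \frac{50469}{22162} \approx -2.2773$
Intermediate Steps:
$V = -606$
$C{\left(G \right)} = \frac{1}{6 + G}$ ($C{\left(G \right)} = \frac{1}{\left(6 - 0\right) + G} = \frac{1}{\left(6 + 0\right) + G} = \frac{1}{6 + G}$)
$\frac{C{\left(-20 \right)} + 3605}{-977 + V} = \frac{\frac{1}{6 - 20} + 3605}{-977 - 606} = \frac{\frac{1}{-14} + 3605}{-1583} = \left(- \frac{1}{14} + 3605\right) \left(- \frac{1}{1583}\right) = \frac{50469}{14} \left(- \frac{1}{1583}\right) = - \frac{50469}{22162}$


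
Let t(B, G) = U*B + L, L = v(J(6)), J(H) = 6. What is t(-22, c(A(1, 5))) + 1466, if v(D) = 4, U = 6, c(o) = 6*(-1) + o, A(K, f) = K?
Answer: 1338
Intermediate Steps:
c(o) = -6 + o
L = 4
t(B, G) = 4 + 6*B (t(B, G) = 6*B + 4 = 4 + 6*B)
t(-22, c(A(1, 5))) + 1466 = (4 + 6*(-22)) + 1466 = (4 - 132) + 1466 = -128 + 1466 = 1338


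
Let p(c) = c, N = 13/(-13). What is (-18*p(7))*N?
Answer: 126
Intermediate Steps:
N = -1 (N = 13*(-1/13) = -1)
(-18*p(7))*N = -18*7*(-1) = -126*(-1) = 126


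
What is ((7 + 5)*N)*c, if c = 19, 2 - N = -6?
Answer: 1824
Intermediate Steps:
N = 8 (N = 2 - 1*(-6) = 2 + 6 = 8)
((7 + 5)*N)*c = ((7 + 5)*8)*19 = (12*8)*19 = 96*19 = 1824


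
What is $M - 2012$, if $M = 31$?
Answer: $-1981$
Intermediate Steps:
$M - 2012 = 31 - 2012 = -1981$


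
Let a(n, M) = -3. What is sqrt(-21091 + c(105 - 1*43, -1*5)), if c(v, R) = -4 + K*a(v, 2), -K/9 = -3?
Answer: 2*I*sqrt(5294) ≈ 145.52*I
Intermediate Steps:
K = 27 (K = -9*(-3) = 27)
c(v, R) = -85 (c(v, R) = -4 + 27*(-3) = -4 - 81 = -85)
sqrt(-21091 + c(105 - 1*43, -1*5)) = sqrt(-21091 - 85) = sqrt(-21176) = 2*I*sqrt(5294)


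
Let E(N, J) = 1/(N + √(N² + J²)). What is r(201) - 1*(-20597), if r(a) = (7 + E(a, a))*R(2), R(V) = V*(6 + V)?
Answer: 4162493/201 + 16*√2/201 ≈ 20709.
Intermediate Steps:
E(N, J) = 1/(N + √(J² + N²))
r(a) = 112 + 16/(a + √2*√(a²)) (r(a) = (7 + 1/(a + √(a² + a²)))*(2*(6 + 2)) = (7 + 1/(a + √(2*a²)))*(2*8) = (7 + 1/(a + √2*√(a²)))*16 = 112 + 16/(a + √2*√(a²)))
r(201) - 1*(-20597) = (112 + 16/(201 + √2*√(201²))) - 1*(-20597) = (112 + 16/(201 + √2*√40401)) + 20597 = (112 + 16/(201 + √2*201)) + 20597 = (112 + 16/(201 + 201*√2)) + 20597 = 20709 + 16/(201 + 201*√2)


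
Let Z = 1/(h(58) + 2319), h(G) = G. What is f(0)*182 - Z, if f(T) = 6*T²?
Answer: -1/2377 ≈ -0.00042070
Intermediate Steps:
Z = 1/2377 (Z = 1/(58 + 2319) = 1/2377 ≈ 0.00042070)
f(0)*182 - Z = (6*0²)*182 - 1*1/2377 = (6*0)*182 - 1/2377 = 0*182 - 1/2377 = 0 - 1/2377 = -1/2377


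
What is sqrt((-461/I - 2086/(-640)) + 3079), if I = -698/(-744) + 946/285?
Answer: sqrt(11968830847691535)/2006120 ≈ 54.534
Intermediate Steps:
I = 50153/11780 (I = -698*(-1/744) + 946*(1/285) = 349/372 + 946/285 = 50153/11780 ≈ 4.2575)
sqrt((-461/I - 2086/(-640)) + 3079) = sqrt((-461/50153/11780 - 2086/(-640)) + 3079) = sqrt((-461*11780/50153 - 2086*(-1/640)) + 3079) = sqrt((-5430580/50153 + 1043/320) + 3079) = sqrt(-1685476021/16048960 + 3079) = sqrt(47729271819/16048960) = sqrt(11968830847691535)/2006120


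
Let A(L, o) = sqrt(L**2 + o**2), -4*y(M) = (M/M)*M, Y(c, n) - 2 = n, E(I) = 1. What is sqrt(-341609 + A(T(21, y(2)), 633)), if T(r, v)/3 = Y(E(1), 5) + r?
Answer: sqrt(-341609 + 3*sqrt(45305)) ≈ 583.93*I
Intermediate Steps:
Y(c, n) = 2 + n
y(M) = -M/4 (y(M) = -M/M*M/4 = -M/4)
T(r, v) = 21 + 3*r (T(r, v) = 3*((2 + 5) + r) = 3*(7 + r) = 21 + 3*r)
sqrt(-341609 + A(T(21, y(2)), 633)) = sqrt(-341609 + sqrt((21 + 3*21)**2 + 633**2)) = sqrt(-341609 + sqrt((21 + 63)**2 + 400689)) = sqrt(-341609 + sqrt(84**2 + 400689)) = sqrt(-341609 + sqrt(7056 + 400689)) = sqrt(-341609 + sqrt(407745)) = sqrt(-341609 + 3*sqrt(45305))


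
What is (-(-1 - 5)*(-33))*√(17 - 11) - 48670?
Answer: -48670 - 198*√6 ≈ -49155.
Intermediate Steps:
(-(-1 - 5)*(-33))*√(17 - 11) - 48670 = (-1*(-6)*(-33))*√6 - 48670 = (6*(-33))*√6 - 48670 = -198*√6 - 48670 = -48670 - 198*√6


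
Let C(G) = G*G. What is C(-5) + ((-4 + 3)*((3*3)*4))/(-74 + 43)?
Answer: 811/31 ≈ 26.161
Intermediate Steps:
C(G) = G²
C(-5) + ((-4 + 3)*((3*3)*4))/(-74 + 43) = (-5)² + ((-4 + 3)*((3*3)*4))/(-74 + 43) = 25 + (-9*4)/(-31) = 25 - (-1)*36/31 = 25 - 1/31*(-36) = 25 + 36/31 = 811/31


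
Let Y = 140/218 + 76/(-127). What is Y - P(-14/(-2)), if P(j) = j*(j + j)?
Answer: -1356008/13843 ≈ -97.956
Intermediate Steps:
Y = 606/13843 (Y = 140*(1/218) + 76*(-1/127) = 70/109 - 76/127 = 606/13843 ≈ 0.043777)
P(j) = 2*j² (P(j) = j*(2*j) = 2*j²)
Y - P(-14/(-2)) = 606/13843 - 2*(-14/(-2))² = 606/13843 - 2*(-14*(-½))² = 606/13843 - 2*7² = 606/13843 - 2*49 = 606/13843 - 1*98 = 606/13843 - 98 = -1356008/13843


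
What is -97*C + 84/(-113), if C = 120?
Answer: -1315404/113 ≈ -11641.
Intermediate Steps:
-97*C + 84/(-113) = -97*120 + 84/(-113) = -11640 + 84*(-1/113) = -11640 - 84/113 = -1315404/113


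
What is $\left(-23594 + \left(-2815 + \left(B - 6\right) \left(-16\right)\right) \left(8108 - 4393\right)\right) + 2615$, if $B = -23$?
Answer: $-8754944$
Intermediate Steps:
$\left(-23594 + \left(-2815 + \left(B - 6\right) \left(-16\right)\right) \left(8108 - 4393\right)\right) + 2615 = \left(-23594 + \left(-2815 + \left(-23 - 6\right) \left(-16\right)\right) \left(8108 - 4393\right)\right) + 2615 = \left(-23594 + \left(-2815 - -464\right) 3715\right) + 2615 = \left(-23594 + \left(-2815 + 464\right) 3715\right) + 2615 = \left(-23594 - 8733965\right) + 2615 = -8757559 + 2615 = -8754944$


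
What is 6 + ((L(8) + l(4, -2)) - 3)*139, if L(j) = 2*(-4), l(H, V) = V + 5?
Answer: -1106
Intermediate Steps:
l(H, V) = 5 + V
L(j) = -8
6 + ((L(8) + l(4, -2)) - 3)*139 = 6 + ((-8 + (5 - 2)) - 3)*139 = 6 + ((-8 + 3) - 3)*139 = 6 + (-5 - 3)*139 = 6 - 8*139 = 6 - 1112 = -1106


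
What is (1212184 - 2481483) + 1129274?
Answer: -140025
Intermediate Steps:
(1212184 - 2481483) + 1129274 = -1269299 + 1129274 = -140025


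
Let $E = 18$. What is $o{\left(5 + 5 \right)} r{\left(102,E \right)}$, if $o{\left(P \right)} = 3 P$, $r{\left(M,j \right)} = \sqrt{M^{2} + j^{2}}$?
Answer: $180 \sqrt{298} \approx 3107.3$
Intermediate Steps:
$o{\left(5 + 5 \right)} r{\left(102,E \right)} = 3 \left(5 + 5\right) \sqrt{102^{2} + 18^{2}} = 3 \cdot 10 \sqrt{10404 + 324} = 30 \sqrt{10728} = 30 \cdot 6 \sqrt{298} = 180 \sqrt{298}$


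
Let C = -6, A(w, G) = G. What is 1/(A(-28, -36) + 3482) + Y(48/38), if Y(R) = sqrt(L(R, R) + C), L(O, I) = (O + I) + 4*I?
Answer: 1/3446 + sqrt(570)/19 ≈ 1.2569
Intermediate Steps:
L(O, I) = O + 5*I (L(O, I) = (I + O) + 4*I = O + 5*I)
Y(R) = sqrt(-6 + 6*R) (Y(R) = sqrt((R + 5*R) - 6) = sqrt(6*R - 6) = sqrt(-6 + 6*R))
1/(A(-28, -36) + 3482) + Y(48/38) = 1/(-36 + 3482) + sqrt(-6 + 6*(48/38)) = 1/3446 + sqrt(-6 + 6*(48*(1/38))) = 1/3446 + sqrt(-6 + 6*(24/19)) = 1/3446 + sqrt(-6 + 144/19) = 1/3446 + sqrt(30/19) = 1/3446 + sqrt(570)/19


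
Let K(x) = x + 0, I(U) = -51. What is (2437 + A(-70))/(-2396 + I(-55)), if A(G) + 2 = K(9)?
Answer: -2444/2447 ≈ -0.99877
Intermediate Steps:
K(x) = x
A(G) = 7 (A(G) = -2 + 9 = 7)
(2437 + A(-70))/(-2396 + I(-55)) = (2437 + 7)/(-2396 - 51) = 2444/(-2447) = 2444*(-1/2447) = -2444/2447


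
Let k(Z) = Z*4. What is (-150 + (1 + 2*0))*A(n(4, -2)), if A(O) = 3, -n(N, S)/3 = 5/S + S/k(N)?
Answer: -447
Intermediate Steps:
k(Z) = 4*Z
n(N, S) = -15/S - 3*S/(4*N) (n(N, S) = -3*(5/S + S/((4*N))) = -3*(5/S + S*(1/(4*N))) = -3*(5/S + S/(4*N)) = -15/S - 3*S/(4*N))
(-150 + (1 + 2*0))*A(n(4, -2)) = (-150 + (1 + 2*0))*3 = (-150 + (1 + 0))*3 = (-150 + 1)*3 = -149*3 = -447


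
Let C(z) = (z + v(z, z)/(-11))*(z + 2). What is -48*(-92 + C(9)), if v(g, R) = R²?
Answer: 3552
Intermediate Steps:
C(z) = (2 + z)*(z - z²/11) (C(z) = (z + z²/(-11))*(z + 2) = (z + z²*(-1/11))*(2 + z) = (z - z²/11)*(2 + z) = (2 + z)*(z - z²/11))
-48*(-92 + C(9)) = -48*(-92 + (1/11)*9*(22 - 1*9² + 9*9)) = -48*(-92 + (1/11)*9*(22 - 1*81 + 81)) = -48*(-92 + (1/11)*9*(22 - 81 + 81)) = -48*(-92 + (1/11)*9*22) = -48*(-92 + 18) = -48*(-74) = 3552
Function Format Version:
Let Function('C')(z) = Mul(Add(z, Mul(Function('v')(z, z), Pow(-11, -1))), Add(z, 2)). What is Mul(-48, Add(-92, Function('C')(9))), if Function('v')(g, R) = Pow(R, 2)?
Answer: 3552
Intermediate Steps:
Function('C')(z) = Mul(Add(2, z), Add(z, Mul(Rational(-1, 11), Pow(z, 2)))) (Function('C')(z) = Mul(Add(z, Mul(Pow(z, 2), Pow(-11, -1))), Add(z, 2)) = Mul(Add(z, Mul(Pow(z, 2), Rational(-1, 11))), Add(2, z)) = Mul(Add(z, Mul(Rational(-1, 11), Pow(z, 2))), Add(2, z)) = Mul(Add(2, z), Add(z, Mul(Rational(-1, 11), Pow(z, 2)))))
Mul(-48, Add(-92, Function('C')(9))) = Mul(-48, Add(-92, Mul(Rational(1, 11), 9, Add(22, Mul(-1, Pow(9, 2)), Mul(9, 9))))) = Mul(-48, Add(-92, Mul(Rational(1, 11), 9, Add(22, Mul(-1, 81), 81)))) = Mul(-48, Add(-92, Mul(Rational(1, 11), 9, Add(22, -81, 81)))) = Mul(-48, Add(-92, Mul(Rational(1, 11), 9, 22))) = Mul(-48, Add(-92, 18)) = Mul(-48, -74) = 3552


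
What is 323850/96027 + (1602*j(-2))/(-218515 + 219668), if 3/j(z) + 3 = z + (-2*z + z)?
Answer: 73187932/36906377 ≈ 1.9831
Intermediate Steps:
j(z) = -1 (j(z) = 3/(-3 + (z + (-2*z + z))) = 3/(-3 + (z - z)) = 3/(-3 + 0) = 3/(-3) = 3*(-⅓) = -1)
323850/96027 + (1602*j(-2))/(-218515 + 219668) = 323850/96027 + (1602*(-1))/(-218515 + 219668) = 323850*(1/96027) - 1602/1153 = 107950/32009 - 1602*1/1153 = 107950/32009 - 1602/1153 = 73187932/36906377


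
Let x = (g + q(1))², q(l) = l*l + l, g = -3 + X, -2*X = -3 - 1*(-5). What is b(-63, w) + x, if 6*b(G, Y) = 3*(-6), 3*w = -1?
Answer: 1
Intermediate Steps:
X = -1 (X = -(-3 - 1*(-5))/2 = -(-3 + 5)/2 = -½*2 = -1)
w = -⅓ (w = (⅓)*(-1) = -⅓ ≈ -0.33333)
g = -4 (g = -3 - 1 = -4)
q(l) = l + l² (q(l) = l² + l = l + l²)
b(G, Y) = -3 (b(G, Y) = (3*(-6))/6 = (⅙)*(-18) = -3)
x = 4 (x = (-4 + 1*(1 + 1))² = (-4 + 1*2)² = (-4 + 2)² = (-2)² = 4)
b(-63, w) + x = -3 + 4 = 1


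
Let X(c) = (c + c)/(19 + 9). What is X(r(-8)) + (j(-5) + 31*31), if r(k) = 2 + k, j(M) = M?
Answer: 6689/7 ≈ 955.57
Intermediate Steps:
X(c) = c/14 (X(c) = (2*c)/28 = (2*c)*(1/28) = c/14)
X(r(-8)) + (j(-5) + 31*31) = (2 - 8)/14 + (-5 + 31*31) = (1/14)*(-6) + (-5 + 961) = -3/7 + 956 = 6689/7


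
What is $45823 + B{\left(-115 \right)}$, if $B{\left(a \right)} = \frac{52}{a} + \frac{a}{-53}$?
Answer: $\frac{279301654}{6095} \approx 45825.0$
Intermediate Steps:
$B{\left(a \right)} = \frac{52}{a} - \frac{a}{53}$ ($B{\left(a \right)} = \frac{52}{a} + a \left(- \frac{1}{53}\right) = \frac{52}{a} - \frac{a}{53}$)
$45823 + B{\left(-115 \right)} = 45823 + \left(\frac{52}{-115} - - \frac{115}{53}\right) = 45823 + \left(52 \left(- \frac{1}{115}\right) + \frac{115}{53}\right) = 45823 + \left(- \frac{52}{115} + \frac{115}{53}\right) = 45823 + \frac{10469}{6095} = \frac{279301654}{6095}$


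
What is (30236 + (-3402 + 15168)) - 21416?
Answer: 20586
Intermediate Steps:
(30236 + (-3402 + 15168)) - 21416 = (30236 + 11766) - 21416 = 42002 - 21416 = 20586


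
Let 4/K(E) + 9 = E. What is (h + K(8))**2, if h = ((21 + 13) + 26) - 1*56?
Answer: 0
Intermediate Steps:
K(E) = 4/(-9 + E)
h = 4 (h = (34 + 26) - 56 = 60 - 56 = 4)
(h + K(8))**2 = (4 + 4/(-9 + 8))**2 = (4 + 4/(-1))**2 = (4 + 4*(-1))**2 = (4 - 4)**2 = 0**2 = 0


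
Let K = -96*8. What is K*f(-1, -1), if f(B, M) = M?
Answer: 768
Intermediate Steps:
K = -768
K*f(-1, -1) = -768*(-1) = 768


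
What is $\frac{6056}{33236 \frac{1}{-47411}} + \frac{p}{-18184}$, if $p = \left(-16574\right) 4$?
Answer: $- \frac{23298237237}{2698051} \approx -8635.2$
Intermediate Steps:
$p = -66296$
$\frac{6056}{33236 \frac{1}{-47411}} + \frac{p}{-18184} = \frac{6056}{33236 \frac{1}{-47411}} - \frac{66296}{-18184} = \frac{6056}{33236 \left(- \frac{1}{47411}\right)} - - \frac{8287}{2273} = \frac{6056}{- \frac{4748}{6773}} + \frac{8287}{2273} = 6056 \left(- \frac{6773}{4748}\right) + \frac{8287}{2273} = - \frac{10254322}{1187} + \frac{8287}{2273} = - \frac{23298237237}{2698051}$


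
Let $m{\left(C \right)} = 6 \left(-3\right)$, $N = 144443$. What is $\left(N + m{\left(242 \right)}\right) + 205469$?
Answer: $349894$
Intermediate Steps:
$m{\left(C \right)} = -18$
$\left(N + m{\left(242 \right)}\right) + 205469 = \left(144443 - 18\right) + 205469 = 144425 + 205469 = 349894$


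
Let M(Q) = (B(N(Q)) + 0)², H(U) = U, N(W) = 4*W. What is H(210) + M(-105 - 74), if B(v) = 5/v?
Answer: 107657785/512656 ≈ 210.00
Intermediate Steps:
M(Q) = 25/(16*Q²) (M(Q) = (5/((4*Q)) + 0)² = (5*(1/(4*Q)) + 0)² = (5/(4*Q) + 0)² = (5/(4*Q))² = 25/(16*Q²))
H(210) + M(-105 - 74) = 210 + 25/(16*(-105 - 74)²) = 210 + (25/16)/(-179)² = 210 + (25/16)*(1/32041) = 210 + 25/512656 = 107657785/512656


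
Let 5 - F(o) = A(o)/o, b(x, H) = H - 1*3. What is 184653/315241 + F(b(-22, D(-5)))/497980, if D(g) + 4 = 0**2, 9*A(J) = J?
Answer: 206898844766/353213354655 ≈ 0.58576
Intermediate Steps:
A(J) = J/9
D(g) = -4 (D(g) = -4 + 0**2 = -4 + 0 = -4)
b(x, H) = -3 + H (b(x, H) = H - 3 = -3 + H)
F(o) = 44/9 (F(o) = 5 - o/9/o = 5 - 1*1/9 = 5 - 1/9 = 44/9)
184653/315241 + F(b(-22, D(-5)))/497980 = 184653/315241 + (44/9)/497980 = 184653*(1/315241) + (44/9)*(1/497980) = 184653/315241 + 11/1120455 = 206898844766/353213354655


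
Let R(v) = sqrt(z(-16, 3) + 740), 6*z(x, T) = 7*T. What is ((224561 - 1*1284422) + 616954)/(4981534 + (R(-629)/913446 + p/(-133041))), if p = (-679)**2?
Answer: -7241017298939830039982578095787128/81442263897830624348309628961058449 + 795653384165702088498*sqrt(2974)/81442263897830624348309628961058449 ≈ -0.088910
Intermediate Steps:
z(x, T) = 7*T/6 (z(x, T) = (7*T)/6 = 7*T/6)
R(v) = sqrt(2974)/2 (R(v) = sqrt((7/6)*3 + 740) = sqrt(7/2 + 740) = sqrt(1487/2) = sqrt(2974)/2)
p = 461041
((224561 - 1*1284422) + 616954)/(4981534 + (R(-629)/913446 + p/(-133041))) = ((224561 - 1*1284422) + 616954)/(4981534 + ((sqrt(2974)/2)/913446 + 461041/(-133041))) = ((224561 - 1284422) + 616954)/(4981534 + ((sqrt(2974)/2)*(1/913446) + 461041*(-1/133041))) = (-1059861 + 616954)/(4981534 + (sqrt(2974)/1826892 - 461041/133041)) = -442907/(4981534 + (-461041/133041 + sqrt(2974)/1826892)) = -442907/(662747803853/133041 + sqrt(2974)/1826892)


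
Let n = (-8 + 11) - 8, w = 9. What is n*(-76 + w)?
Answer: 335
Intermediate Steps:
n = -5 (n = 3 - 8 = -5)
n*(-76 + w) = -5*(-76 + 9) = -5*(-67) = 335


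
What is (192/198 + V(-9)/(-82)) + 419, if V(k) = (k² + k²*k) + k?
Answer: 1158119/2706 ≈ 427.98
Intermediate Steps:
V(k) = k + k² + k³ (V(k) = (k² + k³) + k = k + k² + k³)
(192/198 + V(-9)/(-82)) + 419 = (192/198 - 9*(1 - 9 + (-9)²)/(-82)) + 419 = (192*(1/198) - 9*(1 - 9 + 81)*(-1/82)) + 419 = (32/33 - 9*73*(-1/82)) + 419 = (32/33 - 657*(-1/82)) + 419 = (32/33 + 657/82) + 419 = 24305/2706 + 419 = 1158119/2706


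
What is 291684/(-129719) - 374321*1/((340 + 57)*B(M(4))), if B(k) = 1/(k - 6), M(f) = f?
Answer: 96997293050/51498443 ≈ 1883.5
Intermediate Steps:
B(k) = 1/(-6 + k)
291684/(-129719) - 374321*1/((340 + 57)*B(M(4))) = 291684/(-129719) - 374321*(-6 + 4)/(340 + 57) = 291684*(-1/129719) - 374321/(397/(-2)) = -291684/129719 - 374321/((-½*397)) = -291684/129719 - 374321/(-397/2) = -291684/129719 - 374321*(-2/397) = -291684/129719 + 748642/397 = 96997293050/51498443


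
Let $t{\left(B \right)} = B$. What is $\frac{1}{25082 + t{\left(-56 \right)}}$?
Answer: $\frac{1}{25026} \approx 3.9958 \cdot 10^{-5}$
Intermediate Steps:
$\frac{1}{25082 + t{\left(-56 \right)}} = \frac{1}{25082 - 56} = \frac{1}{25026}$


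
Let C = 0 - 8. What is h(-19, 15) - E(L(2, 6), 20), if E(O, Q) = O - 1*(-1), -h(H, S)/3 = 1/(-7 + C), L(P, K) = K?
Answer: -34/5 ≈ -6.8000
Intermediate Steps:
C = -8
h(H, S) = 1/5 (h(H, S) = -3/(-7 - 8) = -3/(-15) = -3*(-1/15) = 1/5)
E(O, Q) = 1 + O (E(O, Q) = O + 1 = 1 + O)
h(-19, 15) - E(L(2, 6), 20) = 1/5 - (1 + 6) = 1/5 - 1*7 = 1/5 - 7 = -34/5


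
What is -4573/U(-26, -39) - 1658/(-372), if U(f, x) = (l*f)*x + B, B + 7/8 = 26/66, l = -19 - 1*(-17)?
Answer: 668497843/99606534 ≈ 6.7114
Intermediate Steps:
l = -2 (l = -19 + 17 = -2)
B = -127/264 (B = -7/8 + 26/66 = -7/8 + 26*(1/66) = -7/8 + 13/33 = -127/264 ≈ -0.48106)
U(f, x) = -127/264 - 2*f*x (U(f, x) = (-2*f)*x - 127/264 = -2*f*x - 127/264 = -127/264 - 2*f*x)
-4573/U(-26, -39) - 1658/(-372) = -4573/(-127/264 - 2*(-26)*(-39)) - 1658/(-372) = -4573/(-127/264 - 2028) - 1658*(-1/372) = -4573/(-535519/264) + 829/186 = -4573*(-264/535519) + 829/186 = 1207272/535519 + 829/186 = 668497843/99606534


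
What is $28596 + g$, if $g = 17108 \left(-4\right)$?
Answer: $-39836$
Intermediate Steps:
$g = -68432$
$28596 + g = 28596 - 68432 = -39836$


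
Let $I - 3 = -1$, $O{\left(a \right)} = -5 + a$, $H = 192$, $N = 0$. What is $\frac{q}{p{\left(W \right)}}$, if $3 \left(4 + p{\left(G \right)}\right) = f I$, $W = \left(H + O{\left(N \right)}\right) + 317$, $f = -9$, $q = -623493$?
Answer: $\frac{623493}{10} \approx 62349.0$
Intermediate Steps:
$I = 2$ ($I = 3 - 1 = 2$)
$W = 504$ ($W = \left(192 + \left(-5 + 0\right)\right) + 317 = \left(192 - 5\right) + 317 = 187 + 317 = 504$)
$p{\left(G \right)} = -10$ ($p{\left(G \right)} = -4 + \frac{\left(-9\right) 2}{3} = -4 + \frac{1}{3} \left(-18\right) = -4 - 6 = -10$)
$\frac{q}{p{\left(W \right)}} = - \frac{623493}{-10} = \left(-623493\right) \left(- \frac{1}{10}\right) = \frac{623493}{10}$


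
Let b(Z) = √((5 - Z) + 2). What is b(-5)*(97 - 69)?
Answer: 56*√3 ≈ 96.995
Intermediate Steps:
b(Z) = √(7 - Z)
b(-5)*(97 - 69) = √(7 - 1*(-5))*(97 - 69) = √(7 + 5)*28 = √12*28 = (2*√3)*28 = 56*√3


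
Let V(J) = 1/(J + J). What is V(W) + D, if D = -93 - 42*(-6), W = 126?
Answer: 40069/252 ≈ 159.00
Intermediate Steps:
V(J) = 1/(2*J)
D = 159 (D = -93 + 252 = 159)
V(W) + D = (½)/126 + 159 = (½)*(1/126) + 159 = 1/252 + 159 = 40069/252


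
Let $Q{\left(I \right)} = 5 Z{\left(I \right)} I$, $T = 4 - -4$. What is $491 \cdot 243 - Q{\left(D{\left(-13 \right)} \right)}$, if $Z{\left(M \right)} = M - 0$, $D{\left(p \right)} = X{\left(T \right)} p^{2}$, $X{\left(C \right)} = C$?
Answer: $-9020207$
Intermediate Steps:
$T = 8$ ($T = 4 + 4 = 8$)
$D{\left(p \right)} = 8 p^{2}$
$Z{\left(M \right)} = M$ ($Z{\left(M \right)} = M + 0 = M$)
$Q{\left(I \right)} = 5 I^{2}$ ($Q{\left(I \right)} = 5 I I = 5 I^{2}$)
$491 \cdot 243 - Q{\left(D{\left(-13 \right)} \right)} = 491 \cdot 243 - 5 \left(8 \left(-13\right)^{2}\right)^{2} = 119313 - 5 \left(8 \cdot 169\right)^{2} = 119313 - 5 \cdot 1352^{2} = 119313 - 5 \cdot 1827904 = 119313 - 9139520 = -9020207$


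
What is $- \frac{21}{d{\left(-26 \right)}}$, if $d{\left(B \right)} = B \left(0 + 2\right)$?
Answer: $\frac{21}{52} \approx 0.40385$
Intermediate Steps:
$d{\left(B \right)} = 2 B$ ($d{\left(B \right)} = B 2 = 2 B$)
$- \frac{21}{d{\left(-26 \right)}} = - \frac{21}{2 \left(-26\right)} = - \frac{21}{-52} = \left(-21\right) \left(- \frac{1}{52}\right) = \frac{21}{52}$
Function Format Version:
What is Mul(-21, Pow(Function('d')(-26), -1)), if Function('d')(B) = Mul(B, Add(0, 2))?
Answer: Rational(21, 52) ≈ 0.40385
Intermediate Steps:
Function('d')(B) = Mul(2, B) (Function('d')(B) = Mul(B, 2) = Mul(2, B))
Mul(-21, Pow(Function('d')(-26), -1)) = Mul(-21, Pow(Mul(2, -26), -1)) = Mul(-21, Pow(-52, -1)) = Mul(-21, Rational(-1, 52)) = Rational(21, 52)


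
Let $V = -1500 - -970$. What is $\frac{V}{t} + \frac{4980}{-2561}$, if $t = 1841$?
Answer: $- \frac{10525510}{4714801} \approx -2.2324$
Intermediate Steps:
$V = -530$ ($V = -1500 + 970 = -530$)
$\frac{V}{t} + \frac{4980}{-2561} = - \frac{530}{1841} + \frac{4980}{-2561} = \left(-530\right) \frac{1}{1841} + 4980 \left(- \frac{1}{2561}\right) = - \frac{530}{1841} - \frac{4980}{2561} = - \frac{10525510}{4714801}$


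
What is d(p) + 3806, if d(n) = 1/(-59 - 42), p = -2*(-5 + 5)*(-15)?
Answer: 384405/101 ≈ 3806.0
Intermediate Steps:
p = 0 (p = -2*0*(-15) = 0*(-15) = 0)
d(n) = -1/101 (d(n) = 1/(-101) = -1/101)
d(p) + 3806 = -1/101 + 3806 = 384405/101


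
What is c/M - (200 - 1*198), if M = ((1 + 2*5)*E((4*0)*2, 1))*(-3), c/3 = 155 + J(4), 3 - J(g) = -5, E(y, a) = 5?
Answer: -273/55 ≈ -4.9636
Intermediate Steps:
J(g) = 8 (J(g) = 3 - 1*(-5) = 3 + 5 = 8)
c = 489 (c = 3*(155 + 8) = 3*163 = 489)
M = -165 (M = ((1 + 2*5)*5)*(-3) = ((1 + 10)*5)*(-3) = (11*5)*(-3) = 55*(-3) = -165)
c/M - (200 - 1*198) = 489/(-165) - (200 - 1*198) = 489*(-1/165) - (200 - 198) = -163/55 - 1*2 = -163/55 - 2 = -273/55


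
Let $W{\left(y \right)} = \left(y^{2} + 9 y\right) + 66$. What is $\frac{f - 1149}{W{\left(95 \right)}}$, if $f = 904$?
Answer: $- \frac{245}{9946} \approx -0.024633$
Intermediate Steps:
$W{\left(y \right)} = 66 + y^{2} + 9 y$
$\frac{f - 1149}{W{\left(95 \right)}} = \frac{904 - 1149}{66 + 95^{2} + 9 \cdot 95} = \frac{904 - 1149}{66 + 9025 + 855} = - \frac{245}{9946}$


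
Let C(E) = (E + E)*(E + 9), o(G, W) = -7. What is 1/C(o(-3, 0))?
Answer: -1/28 ≈ -0.035714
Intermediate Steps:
C(E) = 2*E*(9 + E) (C(E) = (2*E)*(9 + E) = 2*E*(9 + E))
1/C(o(-3, 0)) = 1/(2*(-7)*(9 - 7)) = 1/(2*(-7)*2) = 1/(-28) = -1/28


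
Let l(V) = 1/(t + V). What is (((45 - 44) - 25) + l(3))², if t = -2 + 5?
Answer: 20449/36 ≈ 568.03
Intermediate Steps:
t = 3
l(V) = 1/(3 + V)
(((45 - 44) - 25) + l(3))² = (((45 - 44) - 25) + 1/(3 + 3))² = ((1 - 25) + 1/6)² = (-24 + ⅙)² = (-143/6)² = 20449/36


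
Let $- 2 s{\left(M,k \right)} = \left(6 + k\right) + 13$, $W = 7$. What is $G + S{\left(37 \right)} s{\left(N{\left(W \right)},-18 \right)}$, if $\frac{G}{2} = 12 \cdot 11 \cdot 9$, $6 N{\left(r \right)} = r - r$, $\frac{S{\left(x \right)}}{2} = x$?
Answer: $2339$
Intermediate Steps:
$S{\left(x \right)} = 2 x$
$N{\left(r \right)} = 0$ ($N{\left(r \right)} = \frac{r - r}{6} = \frac{1}{6} \cdot 0 = 0$)
$s{\left(M,k \right)} = - \frac{19}{2} - \frac{k}{2}$ ($s{\left(M,k \right)} = - \frac{\left(6 + k\right) + 13}{2} = - \frac{19 + k}{2} = - \frac{19}{2} - \frac{k}{2}$)
$G = 2376$ ($G = 2 \cdot 12 \cdot 11 \cdot 9 = 2 \cdot 132 \cdot 9 = 2 \cdot 1188 = 2376$)
$G + S{\left(37 \right)} s{\left(N{\left(W \right)},-18 \right)} = 2376 + 2 \cdot 37 \left(- \frac{19}{2} - -9\right) = 2376 + 74 \left(- \frac{19}{2} + 9\right) = 2376 + 74 \left(- \frac{1}{2}\right) = 2376 - 37 = 2339$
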